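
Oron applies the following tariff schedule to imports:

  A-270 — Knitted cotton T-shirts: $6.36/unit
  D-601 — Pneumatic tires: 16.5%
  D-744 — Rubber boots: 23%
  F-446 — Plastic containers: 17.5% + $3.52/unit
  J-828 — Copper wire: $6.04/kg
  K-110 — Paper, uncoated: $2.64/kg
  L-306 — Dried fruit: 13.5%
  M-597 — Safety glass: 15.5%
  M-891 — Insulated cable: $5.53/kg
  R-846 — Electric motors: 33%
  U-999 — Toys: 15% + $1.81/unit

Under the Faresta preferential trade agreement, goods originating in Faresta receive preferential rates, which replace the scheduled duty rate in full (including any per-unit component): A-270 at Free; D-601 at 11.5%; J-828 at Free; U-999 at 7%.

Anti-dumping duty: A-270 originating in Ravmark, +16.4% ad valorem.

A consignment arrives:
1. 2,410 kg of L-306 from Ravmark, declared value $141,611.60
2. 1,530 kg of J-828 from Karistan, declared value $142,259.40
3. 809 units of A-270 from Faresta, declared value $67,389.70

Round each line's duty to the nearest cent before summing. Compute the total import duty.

Line 1 (L-306, Ravmark, 2,410 kg, $141,611.60):
Base rate for L-306 is 13.5%.
Duty = $141,611.60 × 13.5% = $19,117.57.
Line 2 (J-828, Karistan, 1,530 kg, $142,259.40):
Base rate for J-828 is $6.04/kg.
J-828 has an FTA preferential rate, but origin Karistan is not Faresta; base rate stands.
Duty = 1,530 × $6.04 = $9,241.20.
Line 3 (A-270, Faresta, 809 units, $67,389.70):
Base rate for A-270 is $6.36/unit.
Origin Faresta qualifies under the Oron–Faresta agreement and A-270 is covered: preferential rate Free applies instead.
The additional-duty order on A-270 targets Ravmark, not Faresta; it does not apply.
Duty = $67,389.70 × 0% = $0.00.
Total = $19,117.57 + $9,241.20 + $0.00 = $28,358.77.

$28,358.77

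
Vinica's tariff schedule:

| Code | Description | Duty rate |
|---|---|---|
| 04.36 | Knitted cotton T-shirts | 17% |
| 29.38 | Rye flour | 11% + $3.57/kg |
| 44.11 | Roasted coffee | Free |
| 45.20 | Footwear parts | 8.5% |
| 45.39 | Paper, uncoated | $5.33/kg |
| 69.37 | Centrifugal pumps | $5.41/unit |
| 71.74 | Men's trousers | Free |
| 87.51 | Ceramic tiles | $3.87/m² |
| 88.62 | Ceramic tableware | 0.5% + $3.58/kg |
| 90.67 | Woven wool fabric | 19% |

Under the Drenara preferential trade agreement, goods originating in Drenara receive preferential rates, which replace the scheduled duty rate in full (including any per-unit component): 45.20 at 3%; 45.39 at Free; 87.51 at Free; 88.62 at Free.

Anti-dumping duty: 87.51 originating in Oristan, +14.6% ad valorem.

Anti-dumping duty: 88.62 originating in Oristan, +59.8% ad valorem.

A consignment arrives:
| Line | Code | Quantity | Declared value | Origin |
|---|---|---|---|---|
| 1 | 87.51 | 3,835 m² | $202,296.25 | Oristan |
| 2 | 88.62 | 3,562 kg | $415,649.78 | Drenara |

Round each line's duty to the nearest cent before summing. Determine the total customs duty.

$44,376.70

Line 1 (87.51, Oristan, 3,835 m², $202,296.25):
Base rate for 87.51 is $3.87/m².
87.51 has an FTA preferential rate, but origin Oristan is not Drenara; base rate stands.
Additional duty on 87.51 from Oristan: +14.6% ad valorem. Applied ad valorem rate = 14.6%.
Duty = $202,296.25 × 14.6% + 3,835 × $3.87 = $44,376.70.
Line 2 (88.62, Drenara, 3,562 kg, $415,649.78):
Base rate for 88.62 is 0.5% + $3.58/kg.
Origin Drenara qualifies under the Vinica–Drenara agreement and 88.62 is covered: preferential rate Free applies instead.
The additional-duty order on 88.62 targets Oristan, not Drenara; it does not apply.
Duty = $415,649.78 × 0% = $0.00.
Total = $44,376.70 + $0.00 = $44,376.70.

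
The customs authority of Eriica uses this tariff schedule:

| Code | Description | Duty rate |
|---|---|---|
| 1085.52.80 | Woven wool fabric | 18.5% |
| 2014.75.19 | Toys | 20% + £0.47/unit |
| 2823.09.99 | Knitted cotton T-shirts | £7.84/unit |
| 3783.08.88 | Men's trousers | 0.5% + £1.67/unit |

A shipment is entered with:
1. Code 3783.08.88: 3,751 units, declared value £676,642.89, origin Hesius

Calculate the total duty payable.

Line 1 (3783.08.88, Hesius, 3,751 units, £676,642.89):
Base rate for 3783.08.88 is 0.5% + £1.67/unit.
Duty = £676,642.89 × 0.5% + 3,751 × £1.67 = £9,647.38.

£9,647.38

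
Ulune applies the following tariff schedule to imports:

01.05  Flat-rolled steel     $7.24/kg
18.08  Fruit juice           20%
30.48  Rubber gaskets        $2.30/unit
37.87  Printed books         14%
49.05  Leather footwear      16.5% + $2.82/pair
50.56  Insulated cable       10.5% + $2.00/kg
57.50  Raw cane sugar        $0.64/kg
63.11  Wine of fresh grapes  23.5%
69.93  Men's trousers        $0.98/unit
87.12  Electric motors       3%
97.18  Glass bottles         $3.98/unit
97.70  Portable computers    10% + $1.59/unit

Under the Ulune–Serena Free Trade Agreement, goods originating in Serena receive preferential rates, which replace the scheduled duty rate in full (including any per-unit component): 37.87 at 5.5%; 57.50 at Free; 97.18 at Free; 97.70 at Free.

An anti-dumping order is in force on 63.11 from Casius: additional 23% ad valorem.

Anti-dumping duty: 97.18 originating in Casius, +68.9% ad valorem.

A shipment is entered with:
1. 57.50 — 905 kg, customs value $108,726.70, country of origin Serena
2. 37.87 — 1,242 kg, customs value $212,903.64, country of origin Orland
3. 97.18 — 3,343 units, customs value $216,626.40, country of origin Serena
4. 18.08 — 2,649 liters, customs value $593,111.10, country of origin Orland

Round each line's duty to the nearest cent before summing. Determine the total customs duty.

Line 1 (57.50, Serena, 905 kg, $108,726.70):
Base rate for 57.50 is $0.64/kg.
Origin Serena qualifies under the Ulune–Serena agreement and 57.50 is covered: preferential rate Free applies instead.
Duty = $108,726.70 × 0% = $0.00.
Line 2 (37.87, Orland, 1,242 kg, $212,903.64):
Base rate for 37.87 is 14%.
37.87 has an FTA preferential rate, but origin Orland is not Serena; base rate stands.
Duty = $212,903.64 × 14% = $29,806.51.
Line 3 (97.18, Serena, 3,343 units, $216,626.40):
Base rate for 97.18 is $3.98/unit.
Origin Serena qualifies under the Ulune–Serena agreement and 97.18 is covered: preferential rate Free applies instead.
The additional-duty order on 97.18 targets Casius, not Serena; it does not apply.
Duty = $216,626.40 × 0% = $0.00.
Line 4 (18.08, Orland, 2,649 liters, $593,111.10):
Base rate for 18.08 is 20%.
Duty = $593,111.10 × 20% = $118,622.22.
Total = $0.00 + $29,806.51 + $0.00 + $118,622.22 = $148,428.73.

$148,428.73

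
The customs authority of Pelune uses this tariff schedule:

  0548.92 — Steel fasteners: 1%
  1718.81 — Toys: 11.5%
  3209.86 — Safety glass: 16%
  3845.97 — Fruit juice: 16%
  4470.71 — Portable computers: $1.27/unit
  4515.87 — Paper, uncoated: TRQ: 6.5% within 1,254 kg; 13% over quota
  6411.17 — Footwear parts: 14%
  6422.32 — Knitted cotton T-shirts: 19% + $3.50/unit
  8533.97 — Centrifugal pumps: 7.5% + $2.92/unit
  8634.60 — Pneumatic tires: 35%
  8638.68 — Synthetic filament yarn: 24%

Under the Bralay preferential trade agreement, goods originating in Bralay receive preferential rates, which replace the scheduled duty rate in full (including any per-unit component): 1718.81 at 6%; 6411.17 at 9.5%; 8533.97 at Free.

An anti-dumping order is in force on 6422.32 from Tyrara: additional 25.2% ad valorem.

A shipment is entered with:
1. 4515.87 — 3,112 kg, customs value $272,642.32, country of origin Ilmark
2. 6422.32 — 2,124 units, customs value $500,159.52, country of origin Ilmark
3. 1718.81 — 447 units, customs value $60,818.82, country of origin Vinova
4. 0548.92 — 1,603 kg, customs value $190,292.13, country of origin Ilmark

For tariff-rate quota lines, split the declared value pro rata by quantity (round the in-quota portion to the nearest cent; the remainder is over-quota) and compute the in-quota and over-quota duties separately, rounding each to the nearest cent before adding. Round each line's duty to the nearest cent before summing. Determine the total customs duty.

Line 1 (4515.87, Ilmark, 3,112 kg, $272,642.32):
Code 4515.87 is under a tariff-rate quota (threshold 1,254 kg). In-quota: 1,254 kg at 6.5%; over-quota: 1,858 kg at 13%.
Pro-rata value split: in-quota = $272,642.32 × 1,254/3,112 = $109,862.94; over-quota = $272,642.32 − $109,862.94 = $162,779.38.
In-quota duty = $109,862.94 × 6.5% = $7,141.09. Over-quota duty = $162,779.38 × 13% = $21,161.32.
Line duty = $7,141.09 + $21,161.32 = $28,302.41.
Line 2 (6422.32, Ilmark, 2,124 units, $500,159.52):
Base rate for 6422.32 is 19% + $3.50/unit.
The additional-duty order on 6422.32 targets Tyrara, not Ilmark; it does not apply.
Duty = $500,159.52 × 19% + 2,124 × $3.50 = $102,464.31.
Line 3 (1718.81, Vinova, 447 units, $60,818.82):
Base rate for 1718.81 is 11.5%.
1718.81 has an FTA preferential rate, but origin Vinova is not Bralay; base rate stands.
Duty = $60,818.82 × 11.5% = $6,994.16.
Line 4 (0548.92, Ilmark, 1,603 kg, $190,292.13):
Base rate for 0548.92 is 1%.
Duty = $190,292.13 × 1% = $1,902.92.
Total = $28,302.41 + $102,464.31 + $6,994.16 + $1,902.92 = $139,663.80.

$139,663.80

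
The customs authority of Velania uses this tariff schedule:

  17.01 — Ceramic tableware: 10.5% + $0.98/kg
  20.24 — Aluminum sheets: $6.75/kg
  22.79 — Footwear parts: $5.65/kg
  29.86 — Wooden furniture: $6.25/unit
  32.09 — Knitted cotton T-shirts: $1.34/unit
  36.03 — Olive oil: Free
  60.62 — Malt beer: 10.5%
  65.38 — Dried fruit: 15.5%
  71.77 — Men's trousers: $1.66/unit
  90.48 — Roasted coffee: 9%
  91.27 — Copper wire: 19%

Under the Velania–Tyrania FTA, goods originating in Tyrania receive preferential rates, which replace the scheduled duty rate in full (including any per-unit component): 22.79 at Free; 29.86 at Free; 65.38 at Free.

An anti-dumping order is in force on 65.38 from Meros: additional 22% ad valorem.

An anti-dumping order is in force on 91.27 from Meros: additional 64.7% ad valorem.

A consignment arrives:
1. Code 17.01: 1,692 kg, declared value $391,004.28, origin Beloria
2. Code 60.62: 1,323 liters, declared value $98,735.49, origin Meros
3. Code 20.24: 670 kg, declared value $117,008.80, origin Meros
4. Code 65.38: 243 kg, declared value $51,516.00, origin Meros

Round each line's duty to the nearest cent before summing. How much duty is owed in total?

$76,921.84

Line 1 (17.01, Beloria, 1,692 kg, $391,004.28):
Base rate for 17.01 is 10.5% + $0.98/kg.
Duty = $391,004.28 × 10.5% + 1,692 × $0.98 = $42,713.61.
Line 2 (60.62, Meros, 1,323 liters, $98,735.49):
Base rate for 60.62 is 10.5%.
Duty = $98,735.49 × 10.5% = $10,367.23.
Line 3 (20.24, Meros, 670 kg, $117,008.80):
Base rate for 20.24 is $6.75/kg.
Duty = 670 × $6.75 = $4,522.50.
Line 4 (65.38, Meros, 243 kg, $51,516.00):
Base rate for 65.38 is 15.5%.
65.38 has an FTA preferential rate, but origin Meros is not Tyrania; base rate stands.
Additional duty on 65.38 from Meros: +22%. Applied ad valorem rate: 15.5% + 22% = 37.5%.
Duty = $51,516.00 × 37.5% = $19,318.50.
Total = $42,713.61 + $10,367.23 + $4,522.50 + $19,318.50 = $76,921.84.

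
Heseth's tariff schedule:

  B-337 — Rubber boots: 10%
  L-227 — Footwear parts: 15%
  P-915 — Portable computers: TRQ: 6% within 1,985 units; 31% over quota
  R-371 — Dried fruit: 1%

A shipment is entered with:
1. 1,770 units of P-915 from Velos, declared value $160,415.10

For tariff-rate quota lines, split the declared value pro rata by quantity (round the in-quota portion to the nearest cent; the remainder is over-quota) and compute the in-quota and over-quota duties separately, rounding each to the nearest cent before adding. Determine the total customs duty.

Line 1 (P-915, Velos, 1,770 units, $160,415.10):
Code P-915 is under a tariff-rate quota (threshold 1,985 units). Quantity 1,770 units is within the quota, so the in-quota rate 6% applies to the full value.
Duty = $160,415.10 × 6% = $9,624.91.

$9,624.91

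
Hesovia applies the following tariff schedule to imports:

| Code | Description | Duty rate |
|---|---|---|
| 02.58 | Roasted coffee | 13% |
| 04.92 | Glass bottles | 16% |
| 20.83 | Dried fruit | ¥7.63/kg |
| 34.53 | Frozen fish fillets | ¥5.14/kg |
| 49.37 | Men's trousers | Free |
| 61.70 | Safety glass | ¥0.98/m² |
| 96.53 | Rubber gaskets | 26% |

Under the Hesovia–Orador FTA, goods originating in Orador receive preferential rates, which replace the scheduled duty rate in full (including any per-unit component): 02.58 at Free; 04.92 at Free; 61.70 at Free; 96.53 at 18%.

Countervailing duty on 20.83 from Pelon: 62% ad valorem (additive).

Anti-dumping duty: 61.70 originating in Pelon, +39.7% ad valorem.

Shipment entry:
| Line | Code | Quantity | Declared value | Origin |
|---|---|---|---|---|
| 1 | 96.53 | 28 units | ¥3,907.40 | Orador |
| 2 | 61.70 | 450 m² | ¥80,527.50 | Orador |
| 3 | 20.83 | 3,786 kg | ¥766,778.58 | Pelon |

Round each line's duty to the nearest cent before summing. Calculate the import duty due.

¥504,993.23

Line 1 (96.53, Orador, 28 units, ¥3,907.40):
Base rate for 96.53 is 26%.
Origin Orador qualifies under the Hesovia–Orador agreement and 96.53 is covered: preferential rate 18% applies instead.
Duty = ¥3,907.40 × 18% = ¥703.33.
Line 2 (61.70, Orador, 450 m², ¥80,527.50):
Base rate for 61.70 is ¥0.98/m².
Origin Orador qualifies under the Hesovia–Orador agreement and 61.70 is covered: preferential rate Free applies instead.
The additional-duty order on 61.70 targets Pelon, not Orador; it does not apply.
Duty = ¥80,527.50 × 0% = ¥0.00.
Line 3 (20.83, Pelon, 3,786 kg, ¥766,778.58):
Base rate for 20.83 is ¥7.63/kg.
Additional duty on 20.83 from Pelon: +62% ad valorem. Applied ad valorem rate = 62%.
Duty = ¥766,778.58 × 62% + 3,786 × ¥7.63 = ¥504,289.90.
Total = ¥703.33 + ¥0.00 + ¥504,289.90 = ¥504,993.23.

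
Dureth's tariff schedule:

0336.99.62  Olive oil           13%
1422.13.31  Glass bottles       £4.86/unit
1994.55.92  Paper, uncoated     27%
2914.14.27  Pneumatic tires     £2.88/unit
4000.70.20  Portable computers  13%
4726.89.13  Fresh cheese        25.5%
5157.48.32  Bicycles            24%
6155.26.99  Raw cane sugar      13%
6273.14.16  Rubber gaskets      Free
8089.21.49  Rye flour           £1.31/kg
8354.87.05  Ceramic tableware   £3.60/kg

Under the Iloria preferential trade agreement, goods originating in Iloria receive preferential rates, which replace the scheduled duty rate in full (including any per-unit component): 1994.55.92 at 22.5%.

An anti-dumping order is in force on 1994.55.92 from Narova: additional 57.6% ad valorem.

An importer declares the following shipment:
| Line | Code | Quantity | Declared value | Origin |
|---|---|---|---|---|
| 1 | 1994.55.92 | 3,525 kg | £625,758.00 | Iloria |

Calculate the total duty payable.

Line 1 (1994.55.92, Iloria, 3,525 kg, £625,758.00):
Base rate for 1994.55.92 is 27%.
Origin Iloria qualifies under the Dureth–Iloria agreement and 1994.55.92 is covered: preferential rate 22.5% applies instead.
The additional-duty order on 1994.55.92 targets Narova, not Iloria; it does not apply.
Duty = £625,758.00 × 22.5% = £140,795.55.

£140,795.55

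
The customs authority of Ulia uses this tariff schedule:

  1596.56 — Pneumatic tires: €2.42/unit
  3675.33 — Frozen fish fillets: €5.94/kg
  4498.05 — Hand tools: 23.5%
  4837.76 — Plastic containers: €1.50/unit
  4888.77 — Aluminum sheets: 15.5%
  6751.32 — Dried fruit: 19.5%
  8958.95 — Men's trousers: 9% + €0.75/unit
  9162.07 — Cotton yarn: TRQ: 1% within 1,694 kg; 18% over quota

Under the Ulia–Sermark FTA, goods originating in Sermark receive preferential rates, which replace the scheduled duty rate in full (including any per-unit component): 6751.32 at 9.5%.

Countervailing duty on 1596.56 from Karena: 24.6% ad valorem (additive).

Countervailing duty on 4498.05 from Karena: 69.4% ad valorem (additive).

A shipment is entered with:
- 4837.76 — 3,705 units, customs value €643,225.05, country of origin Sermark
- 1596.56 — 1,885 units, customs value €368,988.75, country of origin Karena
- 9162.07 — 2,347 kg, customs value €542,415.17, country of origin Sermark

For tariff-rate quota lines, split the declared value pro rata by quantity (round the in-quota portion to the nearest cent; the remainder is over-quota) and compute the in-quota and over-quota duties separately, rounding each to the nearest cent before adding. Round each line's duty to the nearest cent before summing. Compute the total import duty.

€131,970.10

Line 1 (4837.76, Sermark, 3,705 units, €643,225.05):
Base rate for 4837.76 is €1.50/unit.
Origin Sermark is the FTA partner but 4837.76 is not on the preference list; base rate stands.
Duty = 3,705 × €1.50 = €5,557.50.
Line 2 (1596.56, Karena, 1,885 units, €368,988.75):
Base rate for 1596.56 is €2.42/unit.
Additional duty on 1596.56 from Karena: +24.6% ad valorem. Applied ad valorem rate = 24.6%.
Duty = €368,988.75 × 24.6% + 1,885 × €2.42 = €95,332.93.
Line 3 (9162.07, Sermark, 2,347 kg, €542,415.17):
Code 9162.07 is under a tariff-rate quota (threshold 1,694 kg). In-quota: 1,694 kg at 1%; over-quota: 653 kg at 18%.
Pro-rata value split: in-quota = €542,415.17 × 1,694/2,347 = €391,500.34; over-quota = €542,415.17 − €391,500.34 = €150,914.83.
In-quota duty = €391,500.34 × 1% = €3,915.00. Over-quota duty = €150,914.83 × 18% = €27,164.67.
Line duty = €3,915.00 + €27,164.67 = €31,079.67.
Total = €5,557.50 + €95,332.93 + €31,079.67 = €131,970.10.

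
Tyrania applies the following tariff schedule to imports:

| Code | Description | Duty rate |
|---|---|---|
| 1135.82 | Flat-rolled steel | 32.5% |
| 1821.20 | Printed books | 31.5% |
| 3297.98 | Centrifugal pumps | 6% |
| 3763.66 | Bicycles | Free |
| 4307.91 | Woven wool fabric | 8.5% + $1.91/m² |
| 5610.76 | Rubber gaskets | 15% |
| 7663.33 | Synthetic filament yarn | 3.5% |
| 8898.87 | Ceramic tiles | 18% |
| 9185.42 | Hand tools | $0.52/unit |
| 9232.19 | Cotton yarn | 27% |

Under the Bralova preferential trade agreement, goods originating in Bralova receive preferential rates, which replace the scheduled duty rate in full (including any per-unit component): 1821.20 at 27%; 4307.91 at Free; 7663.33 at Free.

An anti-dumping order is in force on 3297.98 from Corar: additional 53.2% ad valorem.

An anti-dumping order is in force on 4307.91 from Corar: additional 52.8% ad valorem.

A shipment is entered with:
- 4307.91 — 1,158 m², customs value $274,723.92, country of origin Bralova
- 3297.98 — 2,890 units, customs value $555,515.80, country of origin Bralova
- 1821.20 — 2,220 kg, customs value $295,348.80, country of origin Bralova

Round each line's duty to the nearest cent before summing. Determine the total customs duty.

$113,075.13

Line 1 (4307.91, Bralova, 1,158 m², $274,723.92):
Base rate for 4307.91 is 8.5% + $1.91/m².
Origin Bralova qualifies under the Tyrania–Bralova agreement and 4307.91 is covered: preferential rate Free applies instead.
The additional-duty order on 4307.91 targets Corar, not Bralova; it does not apply.
Duty = $274,723.92 × 0% = $0.00.
Line 2 (3297.98, Bralova, 2,890 units, $555,515.80):
Base rate for 3297.98 is 6%.
Origin Bralova is the FTA partner but 3297.98 is not on the preference list; base rate stands.
The additional-duty order on 3297.98 targets Corar, not Bralova; it does not apply.
Duty = $555,515.80 × 6% = $33,330.95.
Line 3 (1821.20, Bralova, 2,220 kg, $295,348.80):
Base rate for 1821.20 is 31.5%.
Origin Bralova qualifies under the Tyrania–Bralova agreement and 1821.20 is covered: preferential rate 27% applies instead.
Duty = $295,348.80 × 27% = $79,744.18.
Total = $0.00 + $33,330.95 + $79,744.18 = $113,075.13.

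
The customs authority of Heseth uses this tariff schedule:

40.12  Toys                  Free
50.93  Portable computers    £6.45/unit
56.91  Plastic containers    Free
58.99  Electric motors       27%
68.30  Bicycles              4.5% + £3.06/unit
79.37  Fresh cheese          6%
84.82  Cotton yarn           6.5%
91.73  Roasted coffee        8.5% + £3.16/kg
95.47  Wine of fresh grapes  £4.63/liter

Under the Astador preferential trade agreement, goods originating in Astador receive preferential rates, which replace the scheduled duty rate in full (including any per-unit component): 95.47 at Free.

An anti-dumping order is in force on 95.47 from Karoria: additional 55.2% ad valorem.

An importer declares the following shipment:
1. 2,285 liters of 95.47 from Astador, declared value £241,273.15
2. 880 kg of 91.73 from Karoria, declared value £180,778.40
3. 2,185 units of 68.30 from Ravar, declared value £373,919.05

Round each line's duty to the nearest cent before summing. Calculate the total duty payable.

£41,659.42

Line 1 (95.47, Astador, 2,285 liters, £241,273.15):
Base rate for 95.47 is £4.63/liter.
Origin Astador qualifies under the Heseth–Astador agreement and 95.47 is covered: preferential rate Free applies instead.
The additional-duty order on 95.47 targets Karoria, not Astador; it does not apply.
Duty = £241,273.15 × 0% = £0.00.
Line 2 (91.73, Karoria, 880 kg, £180,778.40):
Base rate for 91.73 is 8.5% + £3.16/kg.
Duty = £180,778.40 × 8.5% + 880 × £3.16 = £18,146.96.
Line 3 (68.30, Ravar, 2,185 units, £373,919.05):
Base rate for 68.30 is 4.5% + £3.06/unit.
Duty = £373,919.05 × 4.5% + 2,185 × £3.06 = £23,512.46.
Total = £0.00 + £18,146.96 + £23,512.46 = £41,659.42.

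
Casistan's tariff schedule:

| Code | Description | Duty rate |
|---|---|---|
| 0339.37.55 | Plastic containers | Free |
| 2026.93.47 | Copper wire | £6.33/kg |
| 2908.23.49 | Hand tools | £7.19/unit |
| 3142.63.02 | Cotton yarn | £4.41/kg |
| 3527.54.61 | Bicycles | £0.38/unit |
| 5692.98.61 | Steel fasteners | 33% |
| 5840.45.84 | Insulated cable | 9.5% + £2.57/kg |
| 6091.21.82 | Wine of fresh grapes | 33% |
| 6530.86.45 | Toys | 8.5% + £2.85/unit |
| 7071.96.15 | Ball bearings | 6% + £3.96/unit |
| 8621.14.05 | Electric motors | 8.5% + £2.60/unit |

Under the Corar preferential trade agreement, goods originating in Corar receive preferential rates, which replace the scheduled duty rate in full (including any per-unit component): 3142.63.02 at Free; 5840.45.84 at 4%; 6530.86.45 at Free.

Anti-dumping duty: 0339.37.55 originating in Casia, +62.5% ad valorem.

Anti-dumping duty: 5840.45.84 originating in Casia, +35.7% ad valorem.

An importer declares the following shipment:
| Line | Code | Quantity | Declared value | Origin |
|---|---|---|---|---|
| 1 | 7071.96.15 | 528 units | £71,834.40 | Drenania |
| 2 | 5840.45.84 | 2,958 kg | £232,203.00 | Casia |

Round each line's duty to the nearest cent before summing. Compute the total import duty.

£118,958.76

Line 1 (7071.96.15, Drenania, 528 units, £71,834.40):
Base rate for 7071.96.15 is 6% + £3.96/unit.
Duty = £71,834.40 × 6% + 528 × £3.96 = £6,400.94.
Line 2 (5840.45.84, Casia, 2,958 kg, £232,203.00):
Base rate for 5840.45.84 is 9.5% + £2.57/kg.
5840.45.84 has an FTA preferential rate, but origin Casia is not Corar; base rate stands.
Additional duty on 5840.45.84 from Casia: +35.7%. Applied ad valorem rate: 9.5% + 35.7% = 45.2%.
Duty = £232,203.00 × 45.2% + 2,958 × £2.57 = £112,557.82.
Total = £6,400.94 + £112,557.82 = £118,958.76.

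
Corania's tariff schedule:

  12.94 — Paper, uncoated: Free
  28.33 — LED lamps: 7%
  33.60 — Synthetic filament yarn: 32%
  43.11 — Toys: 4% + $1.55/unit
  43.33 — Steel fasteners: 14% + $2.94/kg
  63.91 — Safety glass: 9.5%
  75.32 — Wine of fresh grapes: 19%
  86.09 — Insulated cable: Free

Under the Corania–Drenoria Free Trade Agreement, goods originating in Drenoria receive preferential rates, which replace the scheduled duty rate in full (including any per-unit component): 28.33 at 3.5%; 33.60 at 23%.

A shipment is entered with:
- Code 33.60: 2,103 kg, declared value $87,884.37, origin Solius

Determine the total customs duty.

Line 1 (33.60, Solius, 2,103 kg, $87,884.37):
Base rate for 33.60 is 32%.
33.60 has an FTA preferential rate, but origin Solius is not Drenoria; base rate stands.
Duty = $87,884.37 × 32% = $28,123.00.

$28,123.00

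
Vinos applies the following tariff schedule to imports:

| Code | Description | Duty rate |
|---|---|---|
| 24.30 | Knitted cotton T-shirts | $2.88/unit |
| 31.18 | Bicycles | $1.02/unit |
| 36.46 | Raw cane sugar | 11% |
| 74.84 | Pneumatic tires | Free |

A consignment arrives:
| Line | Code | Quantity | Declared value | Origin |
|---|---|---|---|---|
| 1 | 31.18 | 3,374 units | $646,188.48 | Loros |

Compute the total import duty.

Line 1 (31.18, Loros, 3,374 units, $646,188.48):
Base rate for 31.18 is $1.02/unit.
Duty = 3,374 × $1.02 = $3,441.48.

$3,441.48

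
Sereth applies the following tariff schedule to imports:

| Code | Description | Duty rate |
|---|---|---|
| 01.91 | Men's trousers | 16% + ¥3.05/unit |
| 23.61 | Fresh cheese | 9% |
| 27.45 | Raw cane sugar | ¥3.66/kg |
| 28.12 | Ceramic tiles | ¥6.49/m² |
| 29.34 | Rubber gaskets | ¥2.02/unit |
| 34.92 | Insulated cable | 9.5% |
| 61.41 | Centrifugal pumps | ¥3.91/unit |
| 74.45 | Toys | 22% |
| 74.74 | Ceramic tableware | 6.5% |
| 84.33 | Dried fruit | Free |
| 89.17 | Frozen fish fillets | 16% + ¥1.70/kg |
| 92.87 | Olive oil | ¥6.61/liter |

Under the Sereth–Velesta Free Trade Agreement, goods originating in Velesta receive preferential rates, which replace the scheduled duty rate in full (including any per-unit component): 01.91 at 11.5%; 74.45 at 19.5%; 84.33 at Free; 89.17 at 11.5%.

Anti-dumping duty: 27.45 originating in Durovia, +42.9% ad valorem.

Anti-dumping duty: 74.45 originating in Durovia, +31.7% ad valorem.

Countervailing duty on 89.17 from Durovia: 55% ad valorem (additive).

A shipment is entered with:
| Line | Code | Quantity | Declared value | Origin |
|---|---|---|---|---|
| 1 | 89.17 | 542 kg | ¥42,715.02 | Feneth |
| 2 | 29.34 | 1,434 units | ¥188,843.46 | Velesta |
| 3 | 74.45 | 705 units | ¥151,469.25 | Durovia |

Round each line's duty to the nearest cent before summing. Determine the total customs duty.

Line 1 (89.17, Feneth, 542 kg, ¥42,715.02):
Base rate for 89.17 is 16% + ¥1.70/kg.
89.17 has an FTA preferential rate, but origin Feneth is not Velesta; base rate stands.
The additional-duty order on 89.17 targets Durovia, not Feneth; it does not apply.
Duty = ¥42,715.02 × 16% + 542 × ¥1.70 = ¥7,755.80.
Line 2 (29.34, Velesta, 1,434 units, ¥188,843.46):
Base rate for 29.34 is ¥2.02/unit.
Origin Velesta is the FTA partner but 29.34 is not on the preference list; base rate stands.
Duty = 1,434 × ¥2.02 = ¥2,896.68.
Line 3 (74.45, Durovia, 705 units, ¥151,469.25):
Base rate for 74.45 is 22%.
74.45 has an FTA preferential rate, but origin Durovia is not Velesta; base rate stands.
Additional duty on 74.45 from Durovia: +31.7%. Applied ad valorem rate: 22% + 31.7% = 53.7%.
Duty = ¥151,469.25 × 53.7% = ¥81,338.99.
Total = ¥7,755.80 + ¥2,896.68 + ¥81,338.99 = ¥91,991.47.

¥91,991.47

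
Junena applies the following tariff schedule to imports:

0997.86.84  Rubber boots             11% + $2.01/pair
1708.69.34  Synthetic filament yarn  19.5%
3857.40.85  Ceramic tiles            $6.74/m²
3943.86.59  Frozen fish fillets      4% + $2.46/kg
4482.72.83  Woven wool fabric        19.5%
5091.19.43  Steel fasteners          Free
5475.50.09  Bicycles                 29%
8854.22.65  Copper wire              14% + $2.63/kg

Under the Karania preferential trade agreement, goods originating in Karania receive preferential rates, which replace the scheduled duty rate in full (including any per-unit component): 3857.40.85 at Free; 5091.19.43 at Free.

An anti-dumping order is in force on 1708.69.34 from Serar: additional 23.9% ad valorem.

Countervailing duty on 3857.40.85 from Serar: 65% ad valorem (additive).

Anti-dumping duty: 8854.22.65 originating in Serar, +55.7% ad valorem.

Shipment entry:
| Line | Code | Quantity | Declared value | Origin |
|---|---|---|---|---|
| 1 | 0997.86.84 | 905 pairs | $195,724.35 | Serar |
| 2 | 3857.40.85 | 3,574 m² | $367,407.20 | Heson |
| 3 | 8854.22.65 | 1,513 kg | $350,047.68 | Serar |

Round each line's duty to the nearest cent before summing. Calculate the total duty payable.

Line 1 (0997.86.84, Serar, 905 pairs, $195,724.35):
Base rate for 0997.86.84 is 11% + $2.01/pair.
Duty = $195,724.35 × 11% + 905 × $2.01 = $23,348.73.
Line 2 (3857.40.85, Heson, 3,574 m², $367,407.20):
Base rate for 3857.40.85 is $6.74/m².
3857.40.85 has an FTA preferential rate, but origin Heson is not Karania; base rate stands.
The additional-duty order on 3857.40.85 targets Serar, not Heson; it does not apply.
Duty = 3,574 × $6.74 = $24,088.76.
Line 3 (8854.22.65, Serar, 1,513 kg, $350,047.68):
Base rate for 8854.22.65 is 14% + $2.63/kg.
Additional duty on 8854.22.65 from Serar: +55.7%. Applied ad valorem rate: 14% + 55.7% = 69.7%.
Duty = $350,047.68 × 69.7% + 1,513 × $2.63 = $247,962.42.
Total = $23,348.73 + $24,088.76 + $247,962.42 = $295,399.91.

$295,399.91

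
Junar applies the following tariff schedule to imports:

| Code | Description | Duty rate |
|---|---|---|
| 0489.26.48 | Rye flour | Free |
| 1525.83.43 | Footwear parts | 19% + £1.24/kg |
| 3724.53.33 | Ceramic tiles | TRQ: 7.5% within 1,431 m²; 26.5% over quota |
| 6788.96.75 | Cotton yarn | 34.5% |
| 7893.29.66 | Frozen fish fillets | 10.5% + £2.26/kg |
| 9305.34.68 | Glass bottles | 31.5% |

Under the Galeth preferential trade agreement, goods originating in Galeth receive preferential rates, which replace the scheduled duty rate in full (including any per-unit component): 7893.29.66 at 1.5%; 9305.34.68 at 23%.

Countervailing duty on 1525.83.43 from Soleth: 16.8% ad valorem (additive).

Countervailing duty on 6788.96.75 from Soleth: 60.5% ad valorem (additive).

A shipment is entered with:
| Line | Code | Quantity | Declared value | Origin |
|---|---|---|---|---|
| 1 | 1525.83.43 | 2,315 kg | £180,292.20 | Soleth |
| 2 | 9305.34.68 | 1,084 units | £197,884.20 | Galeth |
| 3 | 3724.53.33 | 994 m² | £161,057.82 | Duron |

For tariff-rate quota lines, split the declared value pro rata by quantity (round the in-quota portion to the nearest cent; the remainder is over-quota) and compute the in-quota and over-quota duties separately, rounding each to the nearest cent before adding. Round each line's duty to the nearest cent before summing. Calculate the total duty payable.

£125,007.92

Line 1 (1525.83.43, Soleth, 2,315 kg, £180,292.20):
Base rate for 1525.83.43 is 19% + £1.24/kg.
Additional duty on 1525.83.43 from Soleth: +16.8%. Applied ad valorem rate: 19% + 16.8% = 35.8%.
Duty = £180,292.20 × 35.8% + 2,315 × £1.24 = £67,415.21.
Line 2 (9305.34.68, Galeth, 1,084 units, £197,884.20):
Base rate for 9305.34.68 is 31.5%.
Origin Galeth qualifies under the Junar–Galeth agreement and 9305.34.68 is covered: preferential rate 23% applies instead.
Duty = £197,884.20 × 23% = £45,513.37.
Line 3 (3724.53.33, Duron, 994 m², £161,057.82):
Code 3724.53.33 is under a tariff-rate quota (threshold 1,431 m²). Quantity 994 m² is within the quota, so the in-quota rate 7.5% applies to the full value.
Duty = £161,057.82 × 7.5% = £12,079.34.
Total = £67,415.21 + £45,513.37 + £12,079.34 = £125,007.92.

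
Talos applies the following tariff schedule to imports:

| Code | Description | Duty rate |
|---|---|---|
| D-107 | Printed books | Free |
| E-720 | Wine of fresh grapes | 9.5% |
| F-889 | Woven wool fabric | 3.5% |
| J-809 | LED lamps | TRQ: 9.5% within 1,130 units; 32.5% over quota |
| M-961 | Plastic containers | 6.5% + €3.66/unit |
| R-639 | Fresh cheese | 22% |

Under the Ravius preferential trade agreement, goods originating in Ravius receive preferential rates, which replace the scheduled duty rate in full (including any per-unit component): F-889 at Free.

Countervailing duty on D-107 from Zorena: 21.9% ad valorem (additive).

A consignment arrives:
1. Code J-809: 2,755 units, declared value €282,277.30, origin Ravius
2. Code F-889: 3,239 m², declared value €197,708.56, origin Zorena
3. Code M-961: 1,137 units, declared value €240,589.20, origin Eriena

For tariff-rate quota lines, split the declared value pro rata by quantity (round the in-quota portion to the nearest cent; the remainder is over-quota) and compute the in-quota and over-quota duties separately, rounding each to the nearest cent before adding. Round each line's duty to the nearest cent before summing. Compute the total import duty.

€91,830.29

Line 1 (J-809, Ravius, 2,755 units, €282,277.30):
Code J-809 is under a tariff-rate quota (threshold 1,130 units). In-quota: 1,130 units at 9.5%; over-quota: 1,625 units at 32.5%.
Pro-rata value split: in-quota = €282,277.30 × 1,130/2,755 = €115,779.80; over-quota = €282,277.30 − €115,779.80 = €166,497.50.
In-quota duty = €115,779.80 × 9.5% = €10,999.08. Over-quota duty = €166,497.50 × 32.5% = €54,111.69.
Line duty = €10,999.08 + €54,111.69 = €65,110.77.
Line 2 (F-889, Zorena, 3,239 m², €197,708.56):
Base rate for F-889 is 3.5%.
F-889 has an FTA preferential rate, but origin Zorena is not Ravius; base rate stands.
Duty = €197,708.56 × 3.5% = €6,919.80.
Line 3 (M-961, Eriena, 1,137 units, €240,589.20):
Base rate for M-961 is 6.5% + €3.66/unit.
Duty = €240,589.20 × 6.5% + 1,137 × €3.66 = €19,799.72.
Total = €65,110.77 + €6,919.80 + €19,799.72 = €91,830.29.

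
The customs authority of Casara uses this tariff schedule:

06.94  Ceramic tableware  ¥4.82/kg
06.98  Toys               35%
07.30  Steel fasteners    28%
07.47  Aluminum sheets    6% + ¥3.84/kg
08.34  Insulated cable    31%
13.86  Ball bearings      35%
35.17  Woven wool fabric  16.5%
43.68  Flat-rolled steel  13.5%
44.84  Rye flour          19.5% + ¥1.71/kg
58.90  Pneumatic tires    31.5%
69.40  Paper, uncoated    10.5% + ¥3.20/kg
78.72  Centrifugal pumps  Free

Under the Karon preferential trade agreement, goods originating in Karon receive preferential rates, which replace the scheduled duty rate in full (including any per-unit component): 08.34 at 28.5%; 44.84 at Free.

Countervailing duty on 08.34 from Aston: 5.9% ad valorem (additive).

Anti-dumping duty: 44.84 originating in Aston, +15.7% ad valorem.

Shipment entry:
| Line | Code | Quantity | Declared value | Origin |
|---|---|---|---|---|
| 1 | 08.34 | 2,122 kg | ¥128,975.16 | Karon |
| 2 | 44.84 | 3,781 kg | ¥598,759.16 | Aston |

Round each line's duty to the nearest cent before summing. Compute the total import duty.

Line 1 (08.34, Karon, 2,122 kg, ¥128,975.16):
Base rate for 08.34 is 31%.
Origin Karon qualifies under the Casara–Karon agreement and 08.34 is covered: preferential rate 28.5% applies instead.
The additional-duty order on 08.34 targets Aston, not Karon; it does not apply.
Duty = ¥128,975.16 × 28.5% = ¥36,757.92.
Line 2 (44.84, Aston, 3,781 kg, ¥598,759.16):
Base rate for 44.84 is 19.5% + ¥1.71/kg.
44.84 has an FTA preferential rate, but origin Aston is not Karon; base rate stands.
Additional duty on 44.84 from Aston: +15.7%. Applied ad valorem rate: 19.5% + 15.7% = 35.2%.
Duty = ¥598,759.16 × 35.2% + 3,781 × ¥1.71 = ¥217,228.73.
Total = ¥36,757.92 + ¥217,228.73 = ¥253,986.65.

¥253,986.65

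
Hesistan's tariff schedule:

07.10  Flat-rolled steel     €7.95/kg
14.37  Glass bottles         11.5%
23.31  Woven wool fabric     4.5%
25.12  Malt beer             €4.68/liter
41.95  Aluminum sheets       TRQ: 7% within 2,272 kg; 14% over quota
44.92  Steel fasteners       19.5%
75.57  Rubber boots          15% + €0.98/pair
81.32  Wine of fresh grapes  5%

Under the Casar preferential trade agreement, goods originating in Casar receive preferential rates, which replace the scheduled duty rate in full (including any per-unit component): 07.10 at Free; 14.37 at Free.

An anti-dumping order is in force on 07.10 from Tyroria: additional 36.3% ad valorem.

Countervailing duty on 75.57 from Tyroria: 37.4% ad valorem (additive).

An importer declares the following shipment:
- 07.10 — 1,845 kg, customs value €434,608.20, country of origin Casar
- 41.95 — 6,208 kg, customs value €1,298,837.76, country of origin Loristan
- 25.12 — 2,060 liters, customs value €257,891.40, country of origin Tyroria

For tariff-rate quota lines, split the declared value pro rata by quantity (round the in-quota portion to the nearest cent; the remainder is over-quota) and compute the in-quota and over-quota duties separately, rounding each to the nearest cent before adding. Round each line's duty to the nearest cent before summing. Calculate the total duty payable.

Line 1 (07.10, Casar, 1,845 kg, €434,608.20):
Base rate for 07.10 is €7.95/kg.
Origin Casar qualifies under the Hesistan–Casar agreement and 07.10 is covered: preferential rate Free applies instead.
The additional-duty order on 07.10 targets Tyroria, not Casar; it does not apply.
Duty = €434,608.20 × 0% = €0.00.
Line 2 (41.95, Loristan, 6,208 kg, €1,298,837.76):
Code 41.95 is under a tariff-rate quota (threshold 2,272 kg). In-quota: 2,272 kg at 7%; over-quota: 3,936 kg at 14%.
Pro-rata value split: in-quota = €1,298,837.76 × 2,272/6,208 = €475,347.84; over-quota = €1,298,837.76 − €475,347.84 = €823,489.92.
In-quota duty = €475,347.84 × 7% = €33,274.35. Over-quota duty = €823,489.92 × 14% = €115,288.59.
Line duty = €33,274.35 + €115,288.59 = €148,562.94.
Line 3 (25.12, Tyroria, 2,060 liters, €257,891.40):
Base rate for 25.12 is €4.68/liter.
Duty = 2,060 × €4.68 = €9,640.80.
Total = €0.00 + €148,562.94 + €9,640.80 = €158,203.74.

€158,203.74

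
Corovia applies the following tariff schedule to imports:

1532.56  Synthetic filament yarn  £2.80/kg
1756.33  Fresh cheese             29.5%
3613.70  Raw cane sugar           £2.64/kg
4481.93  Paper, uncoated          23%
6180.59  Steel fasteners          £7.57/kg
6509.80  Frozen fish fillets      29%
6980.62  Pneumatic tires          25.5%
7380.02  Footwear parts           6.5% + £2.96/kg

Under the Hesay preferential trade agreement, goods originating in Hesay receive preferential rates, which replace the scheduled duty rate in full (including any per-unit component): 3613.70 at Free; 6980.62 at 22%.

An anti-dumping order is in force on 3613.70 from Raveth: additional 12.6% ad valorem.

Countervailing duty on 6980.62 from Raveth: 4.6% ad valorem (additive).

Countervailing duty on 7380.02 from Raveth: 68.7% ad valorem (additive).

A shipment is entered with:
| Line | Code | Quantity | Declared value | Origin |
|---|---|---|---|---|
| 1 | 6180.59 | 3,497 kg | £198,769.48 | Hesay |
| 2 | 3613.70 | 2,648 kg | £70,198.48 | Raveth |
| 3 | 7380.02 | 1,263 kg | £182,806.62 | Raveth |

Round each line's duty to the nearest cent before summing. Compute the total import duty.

Line 1 (6180.59, Hesay, 3,497 kg, £198,769.48):
Base rate for 6180.59 is £7.57/kg.
Origin Hesay is the FTA partner but 6180.59 is not on the preference list; base rate stands.
Duty = 3,497 × £7.57 = £26,472.29.
Line 2 (3613.70, Raveth, 2,648 kg, £70,198.48):
Base rate for 3613.70 is £2.64/kg.
3613.70 has an FTA preferential rate, but origin Raveth is not Hesay; base rate stands.
Additional duty on 3613.70 from Raveth: +12.6% ad valorem. Applied ad valorem rate = 12.6%.
Duty = £70,198.48 × 12.6% + 2,648 × £2.64 = £15,835.73.
Line 3 (7380.02, Raveth, 1,263 kg, £182,806.62):
Base rate for 7380.02 is 6.5% + £2.96/kg.
Additional duty on 7380.02 from Raveth: +68.7%. Applied ad valorem rate: 6.5% + 68.7% = 75.2%.
Duty = £182,806.62 × 75.2% + 1,263 × £2.96 = £141,209.06.
Total = £26,472.29 + £15,835.73 + £141,209.06 = £183,517.08.

£183,517.08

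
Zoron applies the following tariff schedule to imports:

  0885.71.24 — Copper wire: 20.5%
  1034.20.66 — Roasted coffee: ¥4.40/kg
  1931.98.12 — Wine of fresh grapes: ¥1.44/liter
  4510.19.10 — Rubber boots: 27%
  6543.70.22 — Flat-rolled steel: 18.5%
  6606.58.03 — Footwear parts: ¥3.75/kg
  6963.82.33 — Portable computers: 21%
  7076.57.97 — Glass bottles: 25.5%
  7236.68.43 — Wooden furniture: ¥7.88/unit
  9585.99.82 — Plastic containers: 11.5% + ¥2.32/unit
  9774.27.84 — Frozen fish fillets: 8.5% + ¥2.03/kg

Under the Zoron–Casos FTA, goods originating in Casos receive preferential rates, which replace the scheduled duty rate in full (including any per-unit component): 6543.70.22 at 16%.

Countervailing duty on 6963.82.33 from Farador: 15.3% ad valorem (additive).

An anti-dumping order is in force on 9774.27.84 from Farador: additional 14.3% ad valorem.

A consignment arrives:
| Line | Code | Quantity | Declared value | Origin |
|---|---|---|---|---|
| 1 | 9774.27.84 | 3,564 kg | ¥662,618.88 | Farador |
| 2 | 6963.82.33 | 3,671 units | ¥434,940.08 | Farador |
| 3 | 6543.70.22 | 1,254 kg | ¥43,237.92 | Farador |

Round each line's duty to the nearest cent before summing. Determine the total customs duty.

Line 1 (9774.27.84, Farador, 3,564 kg, ¥662,618.88):
Base rate for 9774.27.84 is 8.5% + ¥2.03/kg.
Additional duty on 9774.27.84 from Farador: +14.3%. Applied ad valorem rate: 8.5% + 14.3% = 22.8%.
Duty = ¥662,618.88 × 22.8% + 3,564 × ¥2.03 = ¥158,312.02.
Line 2 (6963.82.33, Farador, 3,671 units, ¥434,940.08):
Base rate for 6963.82.33 is 21%.
Additional duty on 6963.82.33 from Farador: +15.3%. Applied ad valorem rate: 21% + 15.3% = 36.3%.
Duty = ¥434,940.08 × 36.3% = ¥157,883.25.
Line 3 (6543.70.22, Farador, 1,254 kg, ¥43,237.92):
Base rate for 6543.70.22 is 18.5%.
6543.70.22 has an FTA preferential rate, but origin Farador is not Casos; base rate stands.
Duty = ¥43,237.92 × 18.5% = ¥7,999.02.
Total = ¥158,312.02 + ¥157,883.25 + ¥7,999.02 = ¥324,194.29.

¥324,194.29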